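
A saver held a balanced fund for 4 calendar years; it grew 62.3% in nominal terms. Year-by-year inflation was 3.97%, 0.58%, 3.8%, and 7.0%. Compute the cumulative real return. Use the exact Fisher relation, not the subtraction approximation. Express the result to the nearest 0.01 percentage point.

Cumulative inflation factor: 1.0397 × 1.0058 × 1.038 × 1.070 ≈ 1.16145.
Nominal growth factor: 1.62300. Real growth factor = 1.62300 / 1.16145 ≈ 1.39739.
Total real return ≈ 39.7390%.

39.74%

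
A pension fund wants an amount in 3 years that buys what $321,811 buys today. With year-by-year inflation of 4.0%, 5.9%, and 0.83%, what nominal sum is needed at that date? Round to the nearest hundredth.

$357,371.53

Cumulative price-level factor: 1.040 × 1.059 × 1.0083 = 1.110501288.
Multiplying $321,811 by the price-level factor gives the future nominal sum.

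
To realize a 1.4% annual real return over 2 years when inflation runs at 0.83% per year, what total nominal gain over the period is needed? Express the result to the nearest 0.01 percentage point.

Required annual nominal rate: (1+1.4%)(1+0.83%) − 1 = 2.24162%.
Cumulative over 2 years: (1 + 0.0224162)^2 − 1 ≈ 0.04533.

4.53%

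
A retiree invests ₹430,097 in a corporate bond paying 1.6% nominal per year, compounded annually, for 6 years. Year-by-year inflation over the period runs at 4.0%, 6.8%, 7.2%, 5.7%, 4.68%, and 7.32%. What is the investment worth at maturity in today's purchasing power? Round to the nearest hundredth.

Nominal value at maturity: ₹430,097 × (1 + 1.6%)^6 ≈ ₹473,073.54.
Price-level factor over 6 years: 1.040 × 1.068 × 1.072 × 1.057 × 1.0468 × 1.0732 ≈ 1.4139001567.
The maturity value deflated by that factor is the answer in today's purchasing power.

₹334,587.66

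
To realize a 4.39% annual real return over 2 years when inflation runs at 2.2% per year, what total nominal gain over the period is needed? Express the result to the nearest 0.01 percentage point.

13.82%

Required annual nominal rate: (1+4.39%)(1+2.2%) − 1 = 6.68658%.
Cumulative over 2 years: (1 + 0.0668658)^2 − 1 ≈ 0.13820.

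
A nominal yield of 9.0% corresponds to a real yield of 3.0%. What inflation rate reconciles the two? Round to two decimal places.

From (1+r_nom) = (1+r_real)(1+π), we get 1+π = (1 + 9.0%)/(1 + 3.0%) = 1.090/1.030 ≈ 1.05825.
So π ≈ 5.8252%.

5.83%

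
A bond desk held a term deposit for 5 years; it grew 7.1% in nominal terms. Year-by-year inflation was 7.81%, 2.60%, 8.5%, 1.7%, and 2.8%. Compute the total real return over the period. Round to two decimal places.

Cumulative inflation factor: 1.0781 × 1.0260 × 1.085 × 1.017 × 1.028 ≈ 1.25473.
Nominal growth factor: 1.07100. Real growth factor = 1.07100 / 1.25473 ≈ 0.85357.
Total real return ≈ -14.6430%.

-14.64%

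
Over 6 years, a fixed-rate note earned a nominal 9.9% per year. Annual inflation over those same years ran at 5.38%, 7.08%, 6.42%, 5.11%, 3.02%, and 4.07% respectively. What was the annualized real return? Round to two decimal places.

4.50%

Cumulative inflation factor: 1.0538 × 1.0708 × 1.0642 × 1.0511 × 1.0302 × 1.0407 ≈ 1.35326.
Nominal growth factor: 1.76192. Real growth factor = 1.76192 / 1.35326 ≈ 1.30198.
Annualized: 1.30198^(1/6) − 1 ≈ 0.04496.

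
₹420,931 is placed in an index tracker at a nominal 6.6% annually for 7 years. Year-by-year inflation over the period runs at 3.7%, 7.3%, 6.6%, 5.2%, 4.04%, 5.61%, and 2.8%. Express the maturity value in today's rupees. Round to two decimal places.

₹467,155.45

Nominal value at maturity: ₹420,931 × (1 + 6.6%)^7 ≈ ₹658,432.63.
Price-level factor over 7 years: 1.037 × 1.073 × 1.066 × 1.052 × 1.0404 × 1.0561 × 1.028 ≈ 1.4094508104.
Dividing the nominal maturity value by the price-level factor gives the value in today's money.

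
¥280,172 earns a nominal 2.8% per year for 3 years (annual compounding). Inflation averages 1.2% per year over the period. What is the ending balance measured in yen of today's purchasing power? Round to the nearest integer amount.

Nominal value at maturity: ¥280,172 × (1 + 2.8%)^3 ≈ ¥304,372.
Price-level factor over 3 years: (1 + 1.2%)^3 = 1.036433728.
Dividing the nominal maturity value by the price-level factor gives the value in today's money.

¥293,672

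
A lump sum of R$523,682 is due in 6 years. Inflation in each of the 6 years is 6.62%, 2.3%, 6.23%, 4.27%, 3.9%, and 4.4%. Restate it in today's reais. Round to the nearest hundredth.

Price-level factor over 6 years: 1.0662 × 1.023 × 1.0623 × 1.0427 × 1.039 × 1.044 ≈ 1.3104996616.
Purchasing power today: R$523,682 divided by that factor.

R$399,604.83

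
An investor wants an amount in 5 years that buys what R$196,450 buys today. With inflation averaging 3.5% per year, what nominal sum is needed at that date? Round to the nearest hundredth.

Cumulative price-level factor: (1+3.5%)^5 ≈ 1.1876863056.
Multiplying R$196,450 by the price-level factor gives the future nominal sum.

R$233,320.97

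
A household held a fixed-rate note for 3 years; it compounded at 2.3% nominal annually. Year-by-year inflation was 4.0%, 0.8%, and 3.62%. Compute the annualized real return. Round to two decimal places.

-0.48%

Cumulative inflation factor: 1.040 × 1.008 × 1.0362 ≈ 1.08627.
Nominal growth factor: 1.07060. Real growth factor = 1.07060 / 1.08627 ≈ 0.98557.
Annualized: 0.98557^(1/3) − 1 ≈ -0.00483.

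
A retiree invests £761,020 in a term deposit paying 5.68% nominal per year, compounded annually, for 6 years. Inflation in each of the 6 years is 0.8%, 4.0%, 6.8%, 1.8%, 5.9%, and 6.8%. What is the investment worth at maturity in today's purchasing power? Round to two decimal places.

£822,380.46

Nominal value at maturity: £761,020 × (1 + 5.68%)^6 ≈ £1,060,114.80.
Price-level factor over 6 years: 1.008 × 1.040 × 1.068 × 1.018 × 1.059 × 1.068 ≈ 1.2890807257.
Dividing the nominal maturity value by the price-level factor gives the value in today's money.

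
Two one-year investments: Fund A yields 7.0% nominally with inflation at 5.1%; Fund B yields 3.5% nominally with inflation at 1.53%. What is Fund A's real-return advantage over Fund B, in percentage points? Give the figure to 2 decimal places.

-0.13

Fund A real return: 1.070/1.051 − 1 = 1.808%.
Fund B real return: 1.035/1.0153 − 1 = 1.940%.
Difference: 1.808 − 1.940 = -0.132 pp.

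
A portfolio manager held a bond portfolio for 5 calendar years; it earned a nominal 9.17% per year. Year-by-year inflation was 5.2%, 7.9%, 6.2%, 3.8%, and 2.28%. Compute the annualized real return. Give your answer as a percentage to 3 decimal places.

3.914%

Cumulative inflation factor: 1.052 × 1.079 × 1.062 × 1.038 × 1.0228 ≈ 1.27982.
Nominal growth factor: 1.55066. Real growth factor = 1.55066 / 1.27982 ≈ 1.21162.
Annualized: 1.21162^(1/5) − 1 ≈ 0.03914.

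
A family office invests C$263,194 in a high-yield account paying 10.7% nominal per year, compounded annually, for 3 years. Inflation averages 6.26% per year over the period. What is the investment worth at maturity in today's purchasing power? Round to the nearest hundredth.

C$297,583.89

Nominal value at maturity: C$263,194 × (1 + 10.7%)^3 ≈ C$357,041.62.
Price-level factor over 3 years: (1 + 6.26%)^3 ≈ 1.1998015944.
The maturity value deflated by that factor is the answer in today's purchasing power.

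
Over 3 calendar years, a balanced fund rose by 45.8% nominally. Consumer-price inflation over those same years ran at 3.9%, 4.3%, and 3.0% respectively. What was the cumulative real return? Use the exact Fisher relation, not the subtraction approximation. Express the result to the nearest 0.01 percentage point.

30.62%

Cumulative inflation factor: 1.039 × 1.043 × 1.030 ≈ 1.11619.
Nominal growth factor: 1.45800. Real growth factor = 1.45800 / 1.11619 ≈ 1.30623.
Total real return ≈ 30.6232%.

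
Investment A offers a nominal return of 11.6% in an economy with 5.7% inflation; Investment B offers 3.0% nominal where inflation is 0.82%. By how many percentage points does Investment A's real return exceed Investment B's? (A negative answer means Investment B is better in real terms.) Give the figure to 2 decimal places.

Investment A real return: 1.116/1.057 − 1 = 5.582%.
Investment B real return: 1.030/1.0082 − 1 = 2.162%.
Difference: 5.582 − 2.162 = 3.420 pp.

3.42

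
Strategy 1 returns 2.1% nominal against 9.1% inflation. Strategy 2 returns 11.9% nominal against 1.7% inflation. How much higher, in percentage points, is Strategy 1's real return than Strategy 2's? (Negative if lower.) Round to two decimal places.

-16.45

Strategy 1 real return: 1.021/1.091 − 1 = -6.416%.
Strategy 2 real return: 1.119/1.017 − 1 = 10.029%.
Difference: -6.416 − 10.029 = -16.445 pp.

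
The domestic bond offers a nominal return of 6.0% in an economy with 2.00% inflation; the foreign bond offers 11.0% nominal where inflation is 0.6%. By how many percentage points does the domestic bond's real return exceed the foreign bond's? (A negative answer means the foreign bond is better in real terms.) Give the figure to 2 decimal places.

The domestic bond real return: 1.060/1.0200 − 1 = 3.922%.
The foreign bond real return: 1.110/1.006 − 1 = 10.338%.
Difference: 3.922 − 10.338 = -6.416 pp.

-6.42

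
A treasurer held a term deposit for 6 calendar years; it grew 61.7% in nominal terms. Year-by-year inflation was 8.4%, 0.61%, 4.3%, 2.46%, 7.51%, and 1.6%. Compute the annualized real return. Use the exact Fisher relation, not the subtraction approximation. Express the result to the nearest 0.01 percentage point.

Cumulative inflation factor: 1.084 × 1.0061 × 1.043 × 1.0246 × 1.0751 × 1.016 ≈ 1.27307.
Nominal growth factor: 1.61700. Real growth factor = 1.61700 / 1.27307 ≈ 1.27016.
Annualized: 1.27016^(1/6) − 1 ≈ 0.04066.

4.07%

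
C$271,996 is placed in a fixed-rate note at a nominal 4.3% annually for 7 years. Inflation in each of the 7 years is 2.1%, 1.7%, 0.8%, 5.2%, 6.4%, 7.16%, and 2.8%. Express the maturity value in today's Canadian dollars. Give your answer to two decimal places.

C$282,984.25

Nominal value at maturity: C$271,996 × (1 + 4.3%)^7 ≈ C$365,218.42.
Price-level factor over 7 years: 1.021 × 1.017 × 1.008 × 1.052 × 1.064 × 1.0716 × 1.028 ≈ 1.2905962964.
The maturity value deflated by that factor is the answer in today's purchasing power.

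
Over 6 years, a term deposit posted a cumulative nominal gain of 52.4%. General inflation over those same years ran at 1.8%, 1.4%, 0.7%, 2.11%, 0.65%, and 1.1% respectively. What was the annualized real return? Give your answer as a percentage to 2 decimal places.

Cumulative inflation factor: 1.018 × 1.014 × 1.007 × 1.0211 × 1.0065 × 1.011 ≈ 1.08006.
Nominal growth factor: 1.52400. Real growth factor = 1.52400 / 1.08006 ≈ 1.41103.
Annualized: 1.41103^(1/6) − 1 ≈ 0.05907.

5.91%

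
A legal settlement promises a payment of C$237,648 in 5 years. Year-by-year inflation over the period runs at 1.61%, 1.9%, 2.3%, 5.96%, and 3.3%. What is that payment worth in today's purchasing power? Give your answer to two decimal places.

C$204,977.23

Price-level factor over 5 years: 1.0161 × 1.019 × 1.023 × 1.0596 × 1.033 ≈ 1.1593873039.
Purchasing power today: C$237,648 divided by that factor.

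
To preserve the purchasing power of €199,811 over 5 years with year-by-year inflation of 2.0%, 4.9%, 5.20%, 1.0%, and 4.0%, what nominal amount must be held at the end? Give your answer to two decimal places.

Cumulative price-level factor: 1.020 × 1.049 × 1.0520 × 1.010 × 1.040 ≈ 1.1823501556.
The nominal amount required is €199,811 scaled up by that factor.

€236,246.57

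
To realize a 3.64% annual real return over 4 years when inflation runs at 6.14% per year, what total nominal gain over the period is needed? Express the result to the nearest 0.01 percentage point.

Required annual nominal rate: (1+3.64%)(1+6.14%) − 1 = 10.003496%.
Cumulative over 4 years: (1 + 0.10003496)^4 − 1 ≈ 0.46429.

46.43%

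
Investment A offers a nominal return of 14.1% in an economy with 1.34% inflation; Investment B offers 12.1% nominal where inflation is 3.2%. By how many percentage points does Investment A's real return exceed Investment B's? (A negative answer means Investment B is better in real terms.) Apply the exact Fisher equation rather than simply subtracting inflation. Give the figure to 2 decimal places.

3.97

Investment A real return: 1.141/1.0134 − 1 = 12.591%.
Investment B real return: 1.121/1.032 − 1 = 8.624%.
Difference: 12.591 − 8.624 = 3.967 pp.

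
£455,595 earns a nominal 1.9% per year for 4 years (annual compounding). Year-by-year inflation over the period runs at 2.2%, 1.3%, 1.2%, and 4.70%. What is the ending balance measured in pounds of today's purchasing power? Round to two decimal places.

Nominal value at maturity: £455,595 × (1 + 1.9%)^4 ≈ £491,219.60.
Price-level factor over 4 years: 1.022 × 1.013 × 1.012 × 1.0470 ≈ 1.0969517753.
Dividing the nominal maturity value by the price-level factor gives the value in today's money.

£447,804.19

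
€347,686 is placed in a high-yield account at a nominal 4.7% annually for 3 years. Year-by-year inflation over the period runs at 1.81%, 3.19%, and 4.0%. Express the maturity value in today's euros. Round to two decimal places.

€365,229.51

Nominal value at maturity: €347,686 × (1 + 4.7%)^3 ≈ €399,049.94.
Price-level factor over 3 years: 1.0181 × 1.0319 × 1.040 = 1.0926004856.
Dividing the nominal maturity value by the price-level factor gives the value in today's money.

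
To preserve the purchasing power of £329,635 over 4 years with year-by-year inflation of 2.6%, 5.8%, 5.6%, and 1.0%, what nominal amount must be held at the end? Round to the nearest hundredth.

£381,638.02

Cumulative price-level factor: 1.026 × 1.058 × 1.056 × 1.010 ≈ 1.1577594125.
Multiplying £329,635 by the price-level factor gives the future nominal sum.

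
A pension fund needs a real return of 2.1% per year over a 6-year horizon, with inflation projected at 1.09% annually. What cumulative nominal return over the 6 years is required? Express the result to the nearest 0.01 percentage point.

Required annual nominal rate: (1+2.1%)(1+1.09%) − 1 = 3.21289%.
Cumulative over 6 years: (1 + 0.0321289)^6 − 1 ≈ 0.20894.

20.89%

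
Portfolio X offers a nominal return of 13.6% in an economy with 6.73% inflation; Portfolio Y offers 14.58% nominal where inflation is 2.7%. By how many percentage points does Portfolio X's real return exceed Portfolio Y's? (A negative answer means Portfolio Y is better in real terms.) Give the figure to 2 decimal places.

-5.13

Portfolio X real return: 1.136/1.0673 − 1 = 6.437%.
Portfolio Y real return: 1.1458/1.027 − 1 = 11.568%.
Difference: 6.437 − 11.568 = -5.131 pp.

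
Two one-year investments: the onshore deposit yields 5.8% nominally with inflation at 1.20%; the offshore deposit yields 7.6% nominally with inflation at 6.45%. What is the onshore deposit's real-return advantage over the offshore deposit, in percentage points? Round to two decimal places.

The onshore deposit real return: 1.058/1.0120 − 1 = 4.545%.
The offshore deposit real return: 1.076/1.0645 − 1 = 1.080%.
Difference: 4.545 − 1.080 = 3.465 pp.

3.47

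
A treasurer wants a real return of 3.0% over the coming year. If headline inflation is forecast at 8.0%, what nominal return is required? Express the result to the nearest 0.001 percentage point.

By the Fisher equation, 1 + r_nom = (1 + 3.0%)(1 + 8.0%) = 1.030 × 1.080 = 1.1124.
So r_nom = 11.24%.

11.240%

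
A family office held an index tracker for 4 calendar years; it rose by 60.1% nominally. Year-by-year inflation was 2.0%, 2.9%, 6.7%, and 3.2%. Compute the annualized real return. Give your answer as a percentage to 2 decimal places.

8.49%

Cumulative inflation factor: 1.020 × 1.029 × 1.067 × 1.032 ≈ 1.15574.
Nominal growth factor: 1.60100. Real growth factor = 1.60100 / 1.15574 ≈ 1.38526.
Annualized: 1.38526^(1/4) − 1 ≈ 0.08488.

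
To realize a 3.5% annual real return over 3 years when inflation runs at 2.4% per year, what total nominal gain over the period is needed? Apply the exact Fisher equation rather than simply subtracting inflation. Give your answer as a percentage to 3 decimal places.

19.048%

Required annual nominal rate: (1+3.5%)(1+2.4%) − 1 = 5.984%.
Cumulative over 3 years: (1 + 0.05984)^3 − 1 ≈ 0.19048.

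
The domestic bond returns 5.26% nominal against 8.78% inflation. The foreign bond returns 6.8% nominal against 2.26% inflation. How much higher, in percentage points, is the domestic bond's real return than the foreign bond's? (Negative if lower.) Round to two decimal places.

-7.68

The domestic bond real return: 1.0526/1.0878 − 1 = -3.236%.
The foreign bond real return: 1.068/1.0226 − 1 = 4.440%.
Difference: -3.236 − 4.440 = -7.676 pp.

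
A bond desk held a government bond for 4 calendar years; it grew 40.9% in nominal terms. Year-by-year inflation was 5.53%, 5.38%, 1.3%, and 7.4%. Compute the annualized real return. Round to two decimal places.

Cumulative inflation factor: 1.0553 × 1.0538 × 1.013 × 1.074 ≈ 1.20990.
Nominal growth factor: 1.40900. Real growth factor = 1.40900 / 1.20990 ≈ 1.16456.
Annualized: 1.16456^(1/4) − 1 ≈ 0.03882.

3.88%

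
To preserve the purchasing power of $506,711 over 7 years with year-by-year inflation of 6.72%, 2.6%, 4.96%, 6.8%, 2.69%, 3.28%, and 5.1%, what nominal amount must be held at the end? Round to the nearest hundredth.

Cumulative price-level factor: 1.0672 × 1.026 × 1.0496 × 1.068 × 1.0269 × 1.0328 × 1.051 ≈ 1.3681551552.
Multiplying $506,711 by the price-level factor gives the future nominal sum.

$693,259.27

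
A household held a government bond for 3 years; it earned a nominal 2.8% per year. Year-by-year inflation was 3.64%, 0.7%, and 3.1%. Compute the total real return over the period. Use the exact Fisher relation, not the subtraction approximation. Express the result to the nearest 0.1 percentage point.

Cumulative inflation factor: 1.0364 × 1.007 × 1.031 ≈ 1.07601.
Nominal growth factor: 1.08637. Real growth factor = 1.08637 / 1.07601 ≈ 1.00963.
Total real return ≈ 0.9634%.

1.0%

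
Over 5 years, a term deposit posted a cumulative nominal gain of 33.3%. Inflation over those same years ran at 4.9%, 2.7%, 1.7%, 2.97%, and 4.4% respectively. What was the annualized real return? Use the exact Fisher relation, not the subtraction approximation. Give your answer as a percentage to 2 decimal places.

Cumulative inflation factor: 1.049 × 1.027 × 1.017 × 1.0297 × 1.044 ≈ 1.17782.
Nominal growth factor: 1.33300. Real growth factor = 1.33300 / 1.17782 ≈ 1.13175.
Annualized: 1.13175^(1/5) − 1 ≈ 0.02506.

2.51%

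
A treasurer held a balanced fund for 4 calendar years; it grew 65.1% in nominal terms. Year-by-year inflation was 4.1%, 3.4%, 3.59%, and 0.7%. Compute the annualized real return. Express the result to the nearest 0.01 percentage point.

Cumulative inflation factor: 1.041 × 1.034 × 1.0359 × 1.007 ≈ 1.12284.
Nominal growth factor: 1.65100. Real growth factor = 1.65100 / 1.12284 ≈ 1.47038.
Annualized: 1.47038^(1/4) − 1 ≈ 0.10118.

10.12%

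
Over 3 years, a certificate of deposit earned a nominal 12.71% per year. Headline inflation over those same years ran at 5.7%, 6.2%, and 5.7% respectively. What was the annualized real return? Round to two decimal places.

Cumulative inflation factor: 1.057 × 1.062 × 1.057 ≈ 1.18652.
Nominal growth factor: 1.43182. Real growth factor = 1.43182 / 1.18652 ≈ 1.20674.
Annualized: 1.20674^(1/3) − 1 ≈ 0.06464.

6.46%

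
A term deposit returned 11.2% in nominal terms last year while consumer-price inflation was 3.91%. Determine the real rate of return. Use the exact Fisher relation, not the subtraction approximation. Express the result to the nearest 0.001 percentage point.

Real return via the Fisher equation: (1 + 11.2%)/(1 + 3.91%) − 1 = 1.112/1.0391 − 1 ≈ 0.07016.

7.016%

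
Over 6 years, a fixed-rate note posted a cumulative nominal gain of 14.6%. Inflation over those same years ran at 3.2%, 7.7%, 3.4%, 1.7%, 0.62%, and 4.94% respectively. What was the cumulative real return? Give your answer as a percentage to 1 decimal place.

-7.1%

Cumulative inflation factor: 1.032 × 1.077 × 1.034 × 1.017 × 1.0062 × 1.0494 ≈ 1.23413.
Nominal growth factor: 1.14600. Real growth factor = 1.14600 / 1.23413 ≈ 0.92859.
Total real return ≈ -7.1414%.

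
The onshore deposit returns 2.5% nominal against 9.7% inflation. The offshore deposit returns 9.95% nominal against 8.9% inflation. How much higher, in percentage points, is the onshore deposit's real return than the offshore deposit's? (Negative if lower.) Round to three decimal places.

-7.528

The onshore deposit real return: 1.025/1.097 − 1 = -6.5634%.
The offshore deposit real return: 1.0995/1.089 − 1 = 0.9642%.
Difference: -6.5634 − 0.9642 = -7.5276 pp.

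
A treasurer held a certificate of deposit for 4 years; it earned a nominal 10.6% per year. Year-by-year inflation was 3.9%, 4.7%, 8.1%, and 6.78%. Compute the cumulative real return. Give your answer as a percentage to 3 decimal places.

Cumulative inflation factor: 1.039 × 1.047 × 1.081 × 1.0678 ≈ 1.25568.
Nominal growth factor: 1.49631. Real growth factor = 1.49631 / 1.25568 ≈ 1.19163.
Total real return ≈ 19.1633%.

19.163%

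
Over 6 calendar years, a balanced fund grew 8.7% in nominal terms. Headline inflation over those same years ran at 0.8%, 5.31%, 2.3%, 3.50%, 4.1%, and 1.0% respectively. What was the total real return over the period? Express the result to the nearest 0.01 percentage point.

Cumulative inflation factor: 1.008 × 1.0531 × 1.023 × 1.0350 × 1.041 × 1.010 ≈ 1.18173.
Nominal growth factor: 1.08700. Real growth factor = 1.08700 / 1.18173 ≈ 0.91984.
Total real return ≈ -8.0162%.

-8.02%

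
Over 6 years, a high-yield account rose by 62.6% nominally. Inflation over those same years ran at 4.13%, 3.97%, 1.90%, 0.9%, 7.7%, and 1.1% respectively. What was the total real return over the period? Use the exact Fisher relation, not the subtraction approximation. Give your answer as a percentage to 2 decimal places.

34.15%

Cumulative inflation factor: 1.0413 × 1.0397 × 1.0190 × 1.009 × 1.077 × 1.011 ≈ 1.21204.
Nominal growth factor: 1.62600. Real growth factor = 1.62600 / 1.21204 ≈ 1.34154.
Total real return ≈ 34.1542%.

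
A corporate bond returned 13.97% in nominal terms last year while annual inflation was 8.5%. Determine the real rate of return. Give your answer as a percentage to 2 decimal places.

Real return via the Fisher equation: (1 + 13.97%)/(1 + 8.5%) − 1 = 1.1397/1.085 − 1 ≈ 0.05041.

5.04%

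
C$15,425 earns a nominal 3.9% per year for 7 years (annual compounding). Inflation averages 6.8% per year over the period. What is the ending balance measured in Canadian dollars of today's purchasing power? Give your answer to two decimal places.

Nominal value at maturity: C$15,425 × (1 + 3.9%)^7 ≈ C$20,162.02.
Price-level factor over 7 years: (1 + 6.8%)^7 ≈ 1.5848886996.
The maturity value deflated by that factor is the answer in today's purchasing power.

C$12,721.41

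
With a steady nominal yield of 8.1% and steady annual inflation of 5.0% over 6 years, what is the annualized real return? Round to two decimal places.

2.95%

With constant rates the annual real return is the same each year: (1+8.1%)/(1+5.0%) − 1 = 0.02952.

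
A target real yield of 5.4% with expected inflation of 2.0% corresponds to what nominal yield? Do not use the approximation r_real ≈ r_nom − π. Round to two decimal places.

7.51%

By the Fisher equation, 1 + r_nom = (1 + 5.4%)(1 + 2.0%) = 1.054 × 1.020 = 1.07508.
So r_nom = 7.508%.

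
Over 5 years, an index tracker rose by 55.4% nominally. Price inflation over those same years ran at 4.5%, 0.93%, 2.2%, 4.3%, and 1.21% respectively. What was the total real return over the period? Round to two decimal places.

Cumulative inflation factor: 1.045 × 1.0093 × 1.022 × 1.043 × 1.0121 ≈ 1.13788.
Nominal growth factor: 1.55400. Real growth factor = 1.55400 / 1.13788 ≈ 1.36570.
Total real return ≈ 36.5702%.

36.57%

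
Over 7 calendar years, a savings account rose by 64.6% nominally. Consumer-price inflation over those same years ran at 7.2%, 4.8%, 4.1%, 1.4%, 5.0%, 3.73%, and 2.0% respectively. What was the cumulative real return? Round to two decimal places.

24.94%

Cumulative inflation factor: 1.072 × 1.048 × 1.041 × 1.014 × 1.050 × 1.0373 × 1.020 ≈ 1.31746.
Nominal growth factor: 1.64600. Real growth factor = 1.64600 / 1.31746 ≈ 1.24937.
Total real return ≈ 24.9370%.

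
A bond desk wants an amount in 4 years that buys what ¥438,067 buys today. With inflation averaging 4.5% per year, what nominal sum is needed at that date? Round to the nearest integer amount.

¥522,403

Cumulative price-level factor: (1+4.5%)^4 ≈ 1.1925186006.
The nominal amount required is ¥438,067 scaled up by that factor.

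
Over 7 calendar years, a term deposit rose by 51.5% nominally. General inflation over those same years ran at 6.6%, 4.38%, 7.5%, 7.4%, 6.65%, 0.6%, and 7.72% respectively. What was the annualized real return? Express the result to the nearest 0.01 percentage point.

0.29%

Cumulative inflation factor: 1.066 × 1.0438 × 1.075 × 1.074 × 1.0665 × 1.006 × 1.0772 ≈ 1.48471.
Nominal growth factor: 1.51500. Real growth factor = 1.51500 / 1.48471 ≈ 1.02040.
Annualized: 1.02040^(1/7) − 1 ≈ 0.00289.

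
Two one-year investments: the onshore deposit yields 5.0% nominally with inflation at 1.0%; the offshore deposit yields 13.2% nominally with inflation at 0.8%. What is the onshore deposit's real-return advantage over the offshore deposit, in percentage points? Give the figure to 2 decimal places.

-8.34

The onshore deposit real return: 1.050/1.010 − 1 = 3.960%.
The offshore deposit real return: 1.132/1.008 − 1 = 12.302%.
Difference: 3.960 − 12.302 = -8.342 pp.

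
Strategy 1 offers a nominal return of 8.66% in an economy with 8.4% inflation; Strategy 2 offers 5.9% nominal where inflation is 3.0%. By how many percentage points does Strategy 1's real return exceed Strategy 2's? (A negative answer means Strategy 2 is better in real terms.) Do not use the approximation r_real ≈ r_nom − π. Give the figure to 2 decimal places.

-2.58

Strategy 1 real return: 1.0866/1.084 − 1 = 0.240%.
Strategy 2 real return: 1.059/1.030 − 1 = 2.816%.
Difference: 0.240 − 2.816 = -2.576 pp.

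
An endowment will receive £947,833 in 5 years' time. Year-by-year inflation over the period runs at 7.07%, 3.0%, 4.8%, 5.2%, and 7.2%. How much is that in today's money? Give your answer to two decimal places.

Price-level factor over 5 years: 1.0707 × 1.030 × 1.048 × 1.052 × 1.072 ≈ 1.3033973546.
Purchasing power today: £947,833 divided by that factor.

£727,201.87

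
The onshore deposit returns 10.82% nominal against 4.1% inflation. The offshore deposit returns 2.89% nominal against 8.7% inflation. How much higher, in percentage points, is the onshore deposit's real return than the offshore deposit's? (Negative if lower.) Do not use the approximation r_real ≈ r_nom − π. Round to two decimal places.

The onshore deposit real return: 1.1082/1.041 − 1 = 6.455%.
The offshore deposit real return: 1.0289/1.087 − 1 = -5.345%.
Difference: 6.455 − (-5.345) = 11.800 pp.

11.80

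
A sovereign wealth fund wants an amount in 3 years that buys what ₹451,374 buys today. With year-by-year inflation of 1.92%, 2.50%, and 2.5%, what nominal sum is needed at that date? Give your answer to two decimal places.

Cumulative price-level factor: 1.0192 × 1.0250 × 1.025 = 1.070797.
The nominal amount required is ₹451,374 scaled up by that factor.

₹483,329.93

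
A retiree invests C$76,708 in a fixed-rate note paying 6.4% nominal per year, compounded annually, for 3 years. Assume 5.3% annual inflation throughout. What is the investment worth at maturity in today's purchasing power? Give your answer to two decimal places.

C$79,137.15

Nominal value at maturity: C$76,708 × (1 + 6.4%)^3 ≈ C$92,398.63.
Price-level factor over 3 years: (1 + 5.3%)^3 = 1.167575877.
The maturity value deflated by that factor is the answer in today's purchasing power.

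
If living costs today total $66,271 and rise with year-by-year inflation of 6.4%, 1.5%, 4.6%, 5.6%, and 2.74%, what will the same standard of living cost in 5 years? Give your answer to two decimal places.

$81,220.63

Cumulative price-level factor: 1.064 × 1.015 × 1.046 × 1.056 × 1.0274 ≈ 1.2255832993.
Multiplying $66,271 by the price-level factor gives the future nominal sum.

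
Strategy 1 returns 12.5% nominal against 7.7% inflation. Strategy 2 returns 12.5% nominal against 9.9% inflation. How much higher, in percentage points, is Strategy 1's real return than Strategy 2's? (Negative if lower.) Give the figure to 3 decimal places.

Strategy 1 real return: 1.125/1.077 − 1 = 4.4568%.
Strategy 2 real return: 1.125/1.099 − 1 = 2.3658%.
Difference: 4.4568 − 2.3658 = 2.0910 pp.

2.091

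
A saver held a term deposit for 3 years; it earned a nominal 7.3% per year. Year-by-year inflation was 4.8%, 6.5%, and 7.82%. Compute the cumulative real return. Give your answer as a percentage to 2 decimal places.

2.66%

Cumulative inflation factor: 1.048 × 1.065 × 1.0782 ≈ 1.20340.
Nominal growth factor: 1.23538. Real growth factor = 1.23538 / 1.20340 ≈ 1.02657.
Total real return ≈ 2.6571%.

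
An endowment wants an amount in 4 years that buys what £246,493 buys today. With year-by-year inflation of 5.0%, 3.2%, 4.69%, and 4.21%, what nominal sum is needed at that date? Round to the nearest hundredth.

£291,399.08

Cumulative price-level factor: 1.050 × 1.032 × 1.0469 × 1.0421 ≈ 1.1821799574.
The nominal amount required is £246,493 scaled up by that factor.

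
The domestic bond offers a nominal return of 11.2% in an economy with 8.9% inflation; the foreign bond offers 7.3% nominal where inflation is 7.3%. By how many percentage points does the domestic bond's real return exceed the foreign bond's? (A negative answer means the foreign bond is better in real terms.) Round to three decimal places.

The domestic bond real return: 1.112/1.089 − 1 = 2.1120%.
The foreign bond real return: 1.073/1.073 − 1 = 0.0000%.
Difference: 2.1120 − 0.0000 = 2.1120 pp.

2.112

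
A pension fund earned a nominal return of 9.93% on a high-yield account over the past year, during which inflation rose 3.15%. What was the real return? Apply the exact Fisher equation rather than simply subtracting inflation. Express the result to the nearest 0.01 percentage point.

Real return via the Fisher equation: (1 + 9.93%)/(1 + 3.15%) − 1 = 1.0993/1.0315 − 1 ≈ 0.06573.

6.57%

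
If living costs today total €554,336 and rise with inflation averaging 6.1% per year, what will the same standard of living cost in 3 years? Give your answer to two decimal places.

Cumulative price-level factor: (1+6.1%)^3 = 1.194389981.
Multiplying €554,336 by the price-level factor gives the future nominal sum.

€662,093.36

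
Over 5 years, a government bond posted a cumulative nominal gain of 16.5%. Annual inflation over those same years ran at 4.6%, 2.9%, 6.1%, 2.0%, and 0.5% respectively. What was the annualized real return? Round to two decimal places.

Cumulative inflation factor: 1.046 × 1.029 × 1.061 × 1.020 × 1.005 ≈ 1.17065.
Nominal growth factor: 1.16500. Real growth factor = 1.16500 / 1.17065 ≈ 0.99517.
Annualized: 0.99517^(1/5) − 1 ≈ -0.00097.

-0.10%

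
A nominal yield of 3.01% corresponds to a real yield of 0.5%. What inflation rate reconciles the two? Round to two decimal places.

From (1+r_nom) = (1+r_real)(1+π), we get 1+π = (1 + 3.01%)/(1 + 0.5%) = 1.0301/1.005 ≈ 1.02498.
So π ≈ 2.4975%.

2.50%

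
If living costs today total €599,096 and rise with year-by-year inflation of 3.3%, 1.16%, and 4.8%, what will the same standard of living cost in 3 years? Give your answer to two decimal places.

Cumulative price-level factor: 1.033 × 1.0116 × 1.048 = 1.0951419744.
The nominal amount required is €599,096 scaled up by that factor.

€656,095.18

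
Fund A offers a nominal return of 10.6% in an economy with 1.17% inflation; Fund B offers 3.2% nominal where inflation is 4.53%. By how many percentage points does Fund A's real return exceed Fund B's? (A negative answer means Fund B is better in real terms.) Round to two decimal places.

Fund A real return: 1.106/1.0117 − 1 = 9.321%.
Fund B real return: 1.032/1.0453 − 1 = -1.272%.
Difference: 9.321 − (-1.272) = 10.593 pp.

10.59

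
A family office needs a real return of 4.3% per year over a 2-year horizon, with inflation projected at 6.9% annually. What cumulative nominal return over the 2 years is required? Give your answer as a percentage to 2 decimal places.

24.32%

Required annual nominal rate: (1+4.3%)(1+6.9%) − 1 = 11.4967%.
Cumulative over 2 years: (1 + 0.114967)^2 − 1 ≈ 0.24315.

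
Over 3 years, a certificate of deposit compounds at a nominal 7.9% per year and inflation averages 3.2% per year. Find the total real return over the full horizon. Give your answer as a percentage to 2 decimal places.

14.29%

The annual real rate is (1+7.9%)/(1+3.2%) − 1 = 4.5543%.
Compounded over 3 years: (1 + 0.045543)^3 − 1 ≈ 0.14294.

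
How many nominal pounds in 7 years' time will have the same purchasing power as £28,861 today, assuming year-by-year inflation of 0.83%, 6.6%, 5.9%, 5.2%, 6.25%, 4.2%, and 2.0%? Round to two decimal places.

£39,027.15

Cumulative price-level factor: 1.0083 × 1.066 × 1.059 × 1.052 × 1.0625 × 1.042 × 1.020 ≈ 1.3522453642.
Multiplying £28,861 by the price-level factor gives the future nominal sum.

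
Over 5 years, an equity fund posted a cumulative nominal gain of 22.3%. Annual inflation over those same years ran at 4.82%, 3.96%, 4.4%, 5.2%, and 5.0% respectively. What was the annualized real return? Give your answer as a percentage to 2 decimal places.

-0.54%

Cumulative inflation factor: 1.0482 × 1.0396 × 1.044 × 1.052 × 1.050 ≈ 1.25665.
Nominal growth factor: 1.22300. Real growth factor = 1.22300 / 1.25665 ≈ 0.97322.
Annualized: 0.97322^(1/5) − 1 ≈ -0.00541.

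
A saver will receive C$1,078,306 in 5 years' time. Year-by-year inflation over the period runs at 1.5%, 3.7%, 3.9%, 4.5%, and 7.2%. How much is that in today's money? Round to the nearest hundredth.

Price-level factor over 5 years: 1.015 × 1.037 × 1.039 × 1.045 × 1.072 ≈ 1.2250996675.
Purchasing power today: C$1,078,306 divided by that factor.

C$880,178.18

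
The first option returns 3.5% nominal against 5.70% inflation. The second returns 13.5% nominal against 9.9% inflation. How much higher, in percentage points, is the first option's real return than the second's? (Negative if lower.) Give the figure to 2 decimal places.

The first option real return: 1.035/1.0570 − 1 = -2.081%.
The second real return: 1.135/1.099 − 1 = 3.276%.
Difference: -2.081 − 3.276 = -5.357 pp.

-5.36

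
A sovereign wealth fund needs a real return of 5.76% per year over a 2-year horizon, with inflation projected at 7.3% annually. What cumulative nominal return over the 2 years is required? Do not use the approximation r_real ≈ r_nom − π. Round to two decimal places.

28.78%

Required annual nominal rate: (1+5.76%)(1+7.3%) − 1 = 13.48048%.
Cumulative over 2 years: (1 + 0.1348048)^2 − 1 ≈ 0.28778.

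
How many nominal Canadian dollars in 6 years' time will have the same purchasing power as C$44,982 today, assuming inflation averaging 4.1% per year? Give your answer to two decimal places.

C$57,245.74

Cumulative price-level factor: (1+4.1%)^6 ≈ 1.2726365063.
The nominal amount required is C$44,982 scaled up by that factor.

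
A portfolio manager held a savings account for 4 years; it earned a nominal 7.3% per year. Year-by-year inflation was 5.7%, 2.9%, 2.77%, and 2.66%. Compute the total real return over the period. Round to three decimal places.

Cumulative inflation factor: 1.057 × 1.029 × 1.0277 × 1.0266 ≈ 1.14751.
Nominal growth factor: 1.32556. Real growth factor = 1.32556 / 1.14751 ≈ 1.15516.
Total real return ≈ 15.5157%.

15.516%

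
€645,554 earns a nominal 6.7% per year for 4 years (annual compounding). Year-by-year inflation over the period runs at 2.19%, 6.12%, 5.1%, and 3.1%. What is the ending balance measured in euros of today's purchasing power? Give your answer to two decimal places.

€712,070.89

Nominal value at maturity: €645,554 × (1 + 6.7%)^4 ≈ €836,739.47.
Price-level factor over 4 years: 1.0219 × 1.0612 × 1.051 × 1.031 ≈ 1.1750788830.
Dividing the nominal maturity value by the price-level factor gives the value in today's money.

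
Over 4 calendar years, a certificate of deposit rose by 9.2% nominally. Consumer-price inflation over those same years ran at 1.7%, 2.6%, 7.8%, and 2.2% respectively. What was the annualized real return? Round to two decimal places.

-1.28%

Cumulative inflation factor: 1.017 × 1.026 × 1.078 × 1.022 ≈ 1.14958.
Nominal growth factor: 1.09200. Real growth factor = 1.09200 / 1.14958 ≈ 0.94991.
Annualized: 0.94991^(1/4) − 1 ≈ -0.01276.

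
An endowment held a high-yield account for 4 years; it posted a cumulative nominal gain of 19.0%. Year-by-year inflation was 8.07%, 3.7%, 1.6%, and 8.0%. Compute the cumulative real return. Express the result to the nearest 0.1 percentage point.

-3.2%

Cumulative inflation factor: 1.0807 × 1.037 × 1.016 × 1.080 ≈ 1.22971.
Nominal growth factor: 1.19000. Real growth factor = 1.19000 / 1.22971 ≈ 0.96771.
Total real return ≈ -3.2289%.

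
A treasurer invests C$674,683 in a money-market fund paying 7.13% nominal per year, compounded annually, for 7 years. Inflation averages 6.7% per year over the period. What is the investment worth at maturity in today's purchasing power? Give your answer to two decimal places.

Nominal value at maturity: C$674,683 × (1 + 7.13%)^7 ≈ C$1,092,641.02.
Price-level factor over 7 years: (1 + 6.7%)^7 ≈ 1.5745299861.
Dividing the nominal maturity value by the price-level factor gives the value in today's money.

C$693,947.42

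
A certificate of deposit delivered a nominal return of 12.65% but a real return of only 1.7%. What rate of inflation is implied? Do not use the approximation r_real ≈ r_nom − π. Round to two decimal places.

From (1+r_nom) = (1+r_real)(1+π), we get 1+π = (1 + 12.65%)/(1 + 1.7%) = 1.1265/1.017 ≈ 1.10767.
So π ≈ 10.7670%.

10.77%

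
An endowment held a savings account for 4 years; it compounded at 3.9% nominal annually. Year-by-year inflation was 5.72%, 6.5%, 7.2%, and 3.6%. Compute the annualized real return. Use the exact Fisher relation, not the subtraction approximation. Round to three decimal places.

Cumulative inflation factor: 1.0572 × 1.065 × 1.072 × 1.036 ≈ 1.25044.
Nominal growth factor: 1.16537. Real growth factor = 1.16537 / 1.25044 ≈ 0.93197.
Annualized: 0.93197^(1/4) − 1 ≈ -0.01746.

-1.746%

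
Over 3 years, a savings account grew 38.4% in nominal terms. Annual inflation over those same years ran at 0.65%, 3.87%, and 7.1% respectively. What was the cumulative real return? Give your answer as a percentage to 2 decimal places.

Cumulative inflation factor: 1.0065 × 1.0387 × 1.071 ≈ 1.11968.
Nominal growth factor: 1.38400. Real growth factor = 1.38400 / 1.11968 ≈ 1.23607.
Total real return ≈ 23.6069%.

23.61%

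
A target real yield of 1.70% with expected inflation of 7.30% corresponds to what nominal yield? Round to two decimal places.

By the Fisher equation, 1 + r_nom = (1 + 1.70%)(1 + 7.30%) = 1.0170 × 1.0730 = 1.091241.
So r_nom = 9.1241%.

9.12%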